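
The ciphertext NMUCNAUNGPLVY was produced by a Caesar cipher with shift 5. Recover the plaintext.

IHPXIVPIBKGQT

N(13): 13−5=8 → I
M(12): 12−5=7 → H
U(20): 20−5=15 → P
C(2): 2−5=-3≡23 → X
N(13): 13−5=8 → I
A(0): 0−5=-5≡21 → V
U(20): 20−5=15 → P
N(13): 13−5=8 → I
G(6): 6−5=1 → B
P(15): 15−5=10 → K
L(11): 11−5=6 → G
V(21): 21−5=16 → Q
Y(24): 24−5=19 → T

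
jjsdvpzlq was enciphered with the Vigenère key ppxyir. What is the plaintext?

Repeat the key across the ciphertext: ppxyirppx
j(9)−p(15): -6≡20 → u
j(9)−p(15): -6≡20 → u
s(18)−x(23): -5≡21 → v
d(3)−y(24): -21≡5 → f
v(21)−i(8): 13 → n
p(15)−r(17): -2≡24 → y
z(25)−p(15): 10 → k
l(11)−p(15): -4≡22 → w
q(16)−x(23): -7≡19 → t

uuvfnykwt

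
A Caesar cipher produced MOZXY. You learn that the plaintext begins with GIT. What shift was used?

6

From the crib: M(12)−G(6)=6, so the shift is 6.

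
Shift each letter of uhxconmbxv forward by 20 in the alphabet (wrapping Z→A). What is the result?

u(20): 20+20=40≡14 → o
h(7): 7+20=27≡1 → b
x(23): 23+20=43≡17 → r
c(2): 2+20=22 → w
o(14): 14+20=34≡8 → i
n(13): 13+20=33≡7 → h
m(12): 12+20=32≡6 → g
b(1): 1+20=21 → v
x(23): 23+20=43≡17 → r
v(21): 21+20=41≡15 → p

obrwihgvrp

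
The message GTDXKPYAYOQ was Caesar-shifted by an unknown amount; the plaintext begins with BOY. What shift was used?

From the crib: G(6)−B(1)=5, so the shift is 5.

5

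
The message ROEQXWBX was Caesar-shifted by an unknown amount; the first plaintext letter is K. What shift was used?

From the crib: R(17)−K(10)=7, so the shift is 7.

7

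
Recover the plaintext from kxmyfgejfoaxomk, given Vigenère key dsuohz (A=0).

hfskyhbrlatyluq

Repeat the key across the ciphertext: dsuohzdsuohzdsu
k(10)−d(3): 7 → h
x(23)−s(18): 5 → f
m(12)−u(20): -8≡18 → s
y(24)−o(14): 10 → k
f(5)−h(7): -2≡24 → y
g(6)−z(25): -19≡7 → h
e(4)−d(3): 1 → b
j(9)−s(18): -9≡17 → r
f(5)−u(20): -15≡11 → l
o(14)−o(14): 0 → a
a(0)−h(7): -7≡19 → t
x(23)−z(25): -2≡24 → y
o(14)−d(3): 11 → l
m(12)−s(18): -6≡20 → u
k(10)−u(20): -10≡16 → q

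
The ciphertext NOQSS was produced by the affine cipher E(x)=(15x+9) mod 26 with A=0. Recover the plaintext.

CJXLL

The inverse of 15 mod 26 is 7, since 15·7=105≡1. Apply D(y)=7·(y−9) mod 26:
N(13): 7·(13−9)=28≡2 → C
O(14): 7·(14−9)=35≡9 → J
Q(16): 7·(16−9)=49≡23 → X
S(18): 7·(18−9)=63≡11 → L
S(18): 7·(18−9)=63≡11 → L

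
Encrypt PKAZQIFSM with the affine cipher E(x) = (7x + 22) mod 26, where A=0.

P(15): 7·15+22=127≡23 → X
K(10): 7·10+22=92≡14 → O
A(0): 7·0+22=22 → W
Z(25): 7·25+22=197≡15 → P
Q(16): 7·16+22=134≡4 → E
I(8): 7·8+22=78≡0 → A
F(5): 7·5+22=57≡5 → F
S(18): 7·18+22=148≡18 → S
M(12): 7·12+22=106≡2 → C

XOWPEAFSC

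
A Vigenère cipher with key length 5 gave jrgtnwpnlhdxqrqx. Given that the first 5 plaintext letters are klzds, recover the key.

zghqv

Subtract each crib letter from the matching ciphertext letter (mod 26):
j(9)−k(10)=-1≡25 → z
r(17)−l(11)=6 → g
g(6)−z(25)=-19≡7 → h
t(19)−d(3)=16 → q
n(13)−s(18)=-5≡21 → v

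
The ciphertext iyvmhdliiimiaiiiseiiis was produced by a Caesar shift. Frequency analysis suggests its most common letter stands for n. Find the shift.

The most frequent ciphertext letter is i (appears 11 times).
i is position 8; n is position 13.
Shift = -5≡21.

21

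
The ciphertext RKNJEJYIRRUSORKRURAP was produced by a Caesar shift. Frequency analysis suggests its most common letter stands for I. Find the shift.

The most frequent ciphertext letter is R (appears 6 times).
R is position 17; I is position 8.
Shift = 9.

9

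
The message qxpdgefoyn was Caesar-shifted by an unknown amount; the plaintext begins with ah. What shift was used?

From the crib: q(16)−a(0)=16, so the shift is 16.

16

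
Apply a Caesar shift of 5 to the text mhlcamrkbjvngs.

m(12): 12+5=17 → r
h(7): 7+5=12 → m
l(11): 11+5=16 → q
c(2): 2+5=7 → h
a(0): 0+5=5 → f
m(12): 12+5=17 → r
r(17): 17+5=22 → w
k(10): 10+5=15 → p
b(1): 1+5=6 → g
j(9): 9+5=14 → o
v(21): 21+5=26≡0 → a
n(13): 13+5=18 → s
g(6): 6+5=11 → l
s(18): 18+5=23 → x

rmqhfrwpgoaslx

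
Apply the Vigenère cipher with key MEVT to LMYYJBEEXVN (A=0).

XQTRVFZXJZI

Repeat the key across the message: MEVTMEVTMEV
L(11)+M(12): 23 → X
M(12)+E(4): 16 → Q
Y(24)+V(21): 45≡19 → T
Y(24)+T(19): 43≡17 → R
J(9)+M(12): 21 → V
B(1)+E(4): 5 → F
E(4)+V(21): 25 → Z
E(4)+T(19): 23 → X
X(23)+M(12): 35≡9 → J
V(21)+E(4): 25 → Z
N(13)+V(21): 34≡8 → I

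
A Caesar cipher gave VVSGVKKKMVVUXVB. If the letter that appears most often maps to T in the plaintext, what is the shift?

2

The most frequent ciphertext letter is V (appears 6 times).
V is position 21; T is position 19.
Shift = 2.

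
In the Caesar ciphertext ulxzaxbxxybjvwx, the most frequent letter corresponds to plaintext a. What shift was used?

23

The most frequent ciphertext letter is x (appears 5 times).
x is position 23; a is position 0.
Shift = 23.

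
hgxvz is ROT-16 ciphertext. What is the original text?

h(7): 7−16=-9≡17 → r
g(6): 6−16=-10≡16 → q
x(23): 23−16=7 → h
v(21): 21−16=5 → f
z(25): 25−16=9 → j

rqhfj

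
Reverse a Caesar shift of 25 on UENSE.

VFOTF

U(20): 20−25=-5≡21 → V
E(4): 4−25=-21≡5 → F
N(13): 13−25=-12≡14 → O
S(18): 18−25=-7≡19 → T
E(4): 4−25=-21≡5 → F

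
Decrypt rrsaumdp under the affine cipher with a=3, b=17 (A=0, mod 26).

The inverse of 3 mod 26 is 9, since 3·9=27≡1. Apply D(y)=9·(y−17) mod 26:
r(17): 9·(17−17)=0 → a
r(17): 9·(17−17)=0 → a
s(18): 9·(18−17)=9 → j
a(0): 9·(0−17)=-153≡3 → d
u(20): 9·(20−17)=27≡1 → b
m(12): 9·(12−17)=-45≡7 → h
d(3): 9·(3−17)=-126≡4 → e
p(15): 9·(15−17)=-18≡8 → i

aajdbhei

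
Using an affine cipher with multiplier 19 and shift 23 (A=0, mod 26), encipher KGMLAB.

FHRYXQ

K(10): 19·10+23=213≡5 → F
G(6): 19·6+23=137≡7 → H
M(12): 19·12+23=251≡17 → R
L(11): 19·11+23=232≡24 → Y
A(0): 19·0+23=23 → X
B(1): 19·1+23=42≡16 → Q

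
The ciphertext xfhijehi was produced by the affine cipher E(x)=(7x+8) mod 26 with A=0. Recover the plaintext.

The inverse of 7 mod 26 is 15, since 7·15=105≡1. Apply D(y)=15·(y−8) mod 26:
x(23): 15·(23−8)=225≡17 → r
f(5): 15·(5−8)=-45≡7 → h
h(7): 15·(7−8)=-15≡11 → l
i(8): 15·(8−8)=0 → a
j(9): 15·(9−8)=15 → p
e(4): 15·(4−8)=-60≡18 → s
h(7): 15·(7−8)=-15≡11 → l
i(8): 15·(8−8)=0 → a

rhlapsla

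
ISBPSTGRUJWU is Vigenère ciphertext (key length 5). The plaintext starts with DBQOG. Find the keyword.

FRLBM

Subtract each crib letter from the matching ciphertext letter (mod 26):
I(8)−D(3)=5 → F
S(18)−B(1)=17 → R
B(1)−Q(16)=-15≡11 → L
P(15)−O(14)=1 → B
S(18)−G(6)=12 → M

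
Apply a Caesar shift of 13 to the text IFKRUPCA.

I(8): 8+13=21 → V
F(5): 5+13=18 → S
K(10): 10+13=23 → X
R(17): 17+13=30≡4 → E
U(20): 20+13=33≡7 → H
P(15): 15+13=28≡2 → C
C(2): 2+13=15 → P
A(0): 0+13=13 → N

VSXEHCPN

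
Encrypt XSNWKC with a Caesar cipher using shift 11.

IDYHVN

X(23): 23+11=34≡8 → I
S(18): 18+11=29≡3 → D
N(13): 13+11=24 → Y
W(22): 22+11=33≡7 → H
K(10): 10+11=21 → V
C(2): 2+11=13 → N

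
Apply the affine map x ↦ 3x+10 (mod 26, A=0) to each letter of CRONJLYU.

QJAXLRES

C(2): 3·2+10=16 → Q
R(17): 3·17+10=61≡9 → J
O(14): 3·14+10=52≡0 → A
N(13): 3·13+10=49≡23 → X
J(9): 3·9+10=37≡11 → L
L(11): 3·11+10=43≡17 → R
Y(24): 3·24+10=82≡4 → E
U(20): 3·20+10=70≡18 → S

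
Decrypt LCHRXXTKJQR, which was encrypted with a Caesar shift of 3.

L(11): 11−3=8 → I
C(2): 2−3=-1≡25 → Z
H(7): 7−3=4 → E
R(17): 17−3=14 → O
X(23): 23−3=20 → U
X(23): 23−3=20 → U
T(19): 19−3=16 → Q
K(10): 10−3=7 → H
J(9): 9−3=6 → G
Q(16): 16−3=13 → N
R(17): 17−3=14 → O

IZEOUUQHGNO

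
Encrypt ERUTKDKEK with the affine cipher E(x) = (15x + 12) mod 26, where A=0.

UHALGFGUG

E(4): 15·4+12=72≡20 → U
R(17): 15·17+12=267≡7 → H
U(20): 15·20+12=312≡0 → A
T(19): 15·19+12=297≡11 → L
K(10): 15·10+12=162≡6 → G
D(3): 15·3+12=57≡5 → F
K(10): 15·10+12=162≡6 → G
E(4): 15·4+12=72≡20 → U
K(10): 15·10+12=162≡6 → G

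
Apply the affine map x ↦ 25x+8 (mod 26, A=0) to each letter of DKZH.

D(3): 25·3+8=83≡5 → F
K(10): 25·10+8=258≡24 → Y
Z(25): 25·25+8=633≡9 → J
H(7): 25·7+8=183≡1 → B

FYJB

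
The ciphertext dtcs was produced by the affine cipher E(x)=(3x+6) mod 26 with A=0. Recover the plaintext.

znqe

The inverse of 3 mod 26 is 9, since 3·9=27≡1. Apply D(y)=9·(y−6) mod 26:
d(3): 9·(3−6)=-27≡25 → z
t(19): 9·(19−6)=117≡13 → n
c(2): 9·(2−6)=-36≡16 → q
s(18): 9·(18−6)=108≡4 → e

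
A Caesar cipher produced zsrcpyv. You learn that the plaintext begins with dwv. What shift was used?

22

From the crib: z(25)−d(3)=22, so the shift is 22.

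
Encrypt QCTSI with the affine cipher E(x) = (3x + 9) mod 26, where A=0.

FPOLH

Q(16): 3·16+9=57≡5 → F
C(2): 3·2+9=15 → P
T(19): 3·19+9=66≡14 → O
S(18): 3·18+9=63≡11 → L
I(8): 3·8+9=33≡7 → H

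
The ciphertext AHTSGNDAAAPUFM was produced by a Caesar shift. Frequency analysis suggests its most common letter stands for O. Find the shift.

12

The most frequent ciphertext letter is A (appears 4 times).
A is position 0; O is position 14.
Shift = -14≡12.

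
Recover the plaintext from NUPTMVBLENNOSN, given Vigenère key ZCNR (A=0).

Repeat the key across the ciphertext: ZCNRZCNRZCNRZC
N(13)−Z(25): -12≡14 → O
U(20)−C(2): 18 → S
P(15)−N(13): 2 → C
T(19)−R(17): 2 → C
M(12)−Z(25): -13≡13 → N
V(21)−C(2): 19 → T
B(1)−N(13): -12≡14 → O
L(11)−R(17): -6≡20 → U
E(4)−Z(25): -21≡5 → F
N(13)−C(2): 11 → L
N(13)−N(13): 0 → A
O(14)−R(17): -3≡23 → X
S(18)−Z(25): -7≡19 → T
N(13)−C(2): 11 → L

OSCCNTOUFLAXTL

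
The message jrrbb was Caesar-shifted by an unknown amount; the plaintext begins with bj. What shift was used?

8

From the crib: j(9)−b(1)=8, so the shift is 8.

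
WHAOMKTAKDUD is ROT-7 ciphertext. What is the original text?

PATHFDMTDWNW

W(22): 22−7=15 → P
H(7): 7−7=0 → A
A(0): 0−7=-7≡19 → T
O(14): 14−7=7 → H
M(12): 12−7=5 → F
K(10): 10−7=3 → D
T(19): 19−7=12 → M
A(0): 0−7=-7≡19 → T
K(10): 10−7=3 → D
D(3): 3−7=-4≡22 → W
U(20): 20−7=13 → N
D(3): 3−7=-4≡22 → W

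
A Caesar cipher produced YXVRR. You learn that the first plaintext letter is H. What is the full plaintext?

From the crib: Y(24)−H(7)=17, so the shift is 17.
Subtract 17 from each ciphertext letter:
Y(24): 24−17=7 → H
X(23): 23−17=6 → G
V(21): 21−17=4 → E
R(17): 17−17=0 → A
R(17): 17−17=0 → A

HGEAA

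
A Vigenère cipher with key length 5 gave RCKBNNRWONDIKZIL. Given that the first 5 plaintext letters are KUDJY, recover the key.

Subtract each crib letter from the matching ciphertext letter (mod 26):
R(17)−K(10)=7 → H
C(2)−U(20)=-18≡8 → I
K(10)−D(3)=7 → H
B(1)−J(9)=-8≡18 → S
N(13)−Y(24)=-11≡15 → P

HIHSP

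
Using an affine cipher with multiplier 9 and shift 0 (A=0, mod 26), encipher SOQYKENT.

GWOIMKNP

S(18): 9·18+0=162≡6 → G
O(14): 9·14+0=126≡22 → W
Q(16): 9·16+0=144≡14 → O
Y(24): 9·24+0=216≡8 → I
K(10): 9·10+0=90≡12 → M
E(4): 9·4+0=36≡10 → K
N(13): 9·13+0=117≡13 → N
T(19): 9·19+0=171≡15 → P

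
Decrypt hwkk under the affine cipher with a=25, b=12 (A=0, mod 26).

fqcc

The inverse of 25 mod 26 is 25, since 25·25=625≡1. Apply D(y)=25·(y−12) mod 26:
h(7): 25·(7−12)=-125≡5 → f
w(22): 25·(22−12)=250≡16 → q
k(10): 25·(10−12)=-50≡2 → c
k(10): 25·(10−12)=-50≡2 → c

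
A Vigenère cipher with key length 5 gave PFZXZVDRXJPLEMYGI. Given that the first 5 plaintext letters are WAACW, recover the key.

TFZVD

Subtract each crib letter from the matching ciphertext letter (mod 26):
P(15)−W(22)=-7≡19 → T
F(5)−A(0)=5 → F
Z(25)−A(0)=25 → Z
X(23)−C(2)=21 → V
Z(25)−W(22)=3 → D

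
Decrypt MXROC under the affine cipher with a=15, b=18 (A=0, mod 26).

KJTYS

The inverse of 15 mod 26 is 7, since 15·7=105≡1. Apply D(y)=7·(y−18) mod 26:
M(12): 7·(12−18)=-42≡10 → K
X(23): 7·(23−18)=35≡9 → J
R(17): 7·(17−18)=-7≡19 → T
O(14): 7·(14−18)=-28≡24 → Y
C(2): 7·(2−18)=-112≡18 → S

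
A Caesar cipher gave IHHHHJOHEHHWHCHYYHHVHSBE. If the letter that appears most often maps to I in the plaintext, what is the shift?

25

The most frequent ciphertext letter is H (appears 12 times).
H is position 7; I is position 8.
Shift = -1≡25.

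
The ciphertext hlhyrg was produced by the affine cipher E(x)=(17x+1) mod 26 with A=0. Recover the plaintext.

iwijel

The inverse of 17 mod 26 is 23, since 17·23=391≡1. Apply D(y)=23·(y−1) mod 26:
h(7): 23·(7−1)=138≡8 → i
l(11): 23·(11−1)=230≡22 → w
h(7): 23·(7−1)=138≡8 → i
y(24): 23·(24−1)=529≡9 → j
r(17): 23·(17−1)=368≡4 → e
g(6): 23·(6−1)=115≡11 → l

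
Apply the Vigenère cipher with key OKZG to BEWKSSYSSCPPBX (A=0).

POVQGCXYGMOVPH

Repeat the key across the message: OKZGOKZGOKZGOK
B(1)+O(14): 15 → P
E(4)+K(10): 14 → O
W(22)+Z(25): 47≡21 → V
K(10)+G(6): 16 → Q
S(18)+O(14): 32≡6 → G
S(18)+K(10): 28≡2 → C
Y(24)+Z(25): 49≡23 → X
S(18)+G(6): 24 → Y
S(18)+O(14): 32≡6 → G
C(2)+K(10): 12 → M
P(15)+Z(25): 40≡14 → O
P(15)+G(6): 21 → V
B(1)+O(14): 15 → P
X(23)+K(10): 33≡7 → H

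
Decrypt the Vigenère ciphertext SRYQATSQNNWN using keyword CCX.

QPBOYWQOQLUQ

Repeat the key across the ciphertext: CCXCCXCCXCCX
S(18)−C(2): 16 → Q
R(17)−C(2): 15 → P
Y(24)−X(23): 1 → B
Q(16)−C(2): 14 → O
A(0)−C(2): -2≡24 → Y
T(19)−X(23): -4≡22 → W
S(18)−C(2): 16 → Q
Q(16)−C(2): 14 → O
N(13)−X(23): -10≡16 → Q
N(13)−C(2): 11 → L
W(22)−C(2): 20 → U
N(13)−X(23): -10≡16 → Q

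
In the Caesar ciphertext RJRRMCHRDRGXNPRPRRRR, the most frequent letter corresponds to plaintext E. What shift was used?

The most frequent ciphertext letter is R (appears 10 times).
R is position 17; E is position 4.
Shift = 13.

13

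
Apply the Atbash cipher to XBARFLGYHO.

CYZIUOTBSL

X(23) → C(2)
B(1) → Y(24)
A(0) → Z(25)
R(17) → I(8)
F(5) → U(20)
L(11) → O(14)
G(6) → T(19)
Y(24) → B(1)
H(7) → S(18)
O(14) → L(11)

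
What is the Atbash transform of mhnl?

m(12) → n(13)
h(7) → s(18)
n(13) → m(12)
l(11) → o(14)

nsmo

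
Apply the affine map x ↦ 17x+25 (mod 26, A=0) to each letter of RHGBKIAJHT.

COXQNFZWOK

R(17): 17·17+25=314≡2 → C
H(7): 17·7+25=144≡14 → O
G(6): 17·6+25=127≡23 → X
B(1): 17·1+25=42≡16 → Q
K(10): 17·10+25=195≡13 → N
I(8): 17·8+25=161≡5 → F
A(0): 17·0+25=25 → Z
J(9): 17·9+25=178≡22 → W
H(7): 17·7+25=144≡14 → O
T(19): 17·19+25=348≡10 → K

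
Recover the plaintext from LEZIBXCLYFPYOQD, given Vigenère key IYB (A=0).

DGYADWUNXXRXGSC

Repeat the key across the ciphertext: IYBIYBIYBIYBIYB
L(11)−I(8): 3 → D
E(4)−Y(24): -20≡6 → G
Z(25)−B(1): 24 → Y
I(8)−I(8): 0 → A
B(1)−Y(24): -23≡3 → D
X(23)−B(1): 22 → W
C(2)−I(8): -6≡20 → U
L(11)−Y(24): -13≡13 → N
Y(24)−B(1): 23 → X
F(5)−I(8): -3≡23 → X
P(15)−Y(24): -9≡17 → R
Y(24)−B(1): 23 → X
O(14)−I(8): 6 → G
Q(16)−Y(24): -8≡18 → S
D(3)−B(1): 2 → C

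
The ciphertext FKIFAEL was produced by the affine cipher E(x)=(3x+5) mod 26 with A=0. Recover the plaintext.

The inverse of 3 mod 26 is 9, since 3·9=27≡1. Apply D(y)=9·(y−5) mod 26:
F(5): 9·(5−5)=0 → A
K(10): 9·(10−5)=45≡19 → T
I(8): 9·(8−5)=27≡1 → B
F(5): 9·(5−5)=0 → A
A(0): 9·(0−5)=-45≡7 → H
E(4): 9·(4−5)=-9≡17 → R
L(11): 9·(11−5)=54≡2 → C

ATBAHRC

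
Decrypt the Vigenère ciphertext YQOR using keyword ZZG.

ZRIS

Repeat the key across the ciphertext: ZZGZ
Y(24)−Z(25): -1≡25 → Z
Q(16)−Z(25): -9≡17 → R
O(14)−G(6): 8 → I
R(17)−Z(25): -8≡18 → S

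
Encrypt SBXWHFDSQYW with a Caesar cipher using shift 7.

S(18): 18+7=25 → Z
B(1): 1+7=8 → I
X(23): 23+7=30≡4 → E
W(22): 22+7=29≡3 → D
H(7): 7+7=14 → O
F(5): 5+7=12 → M
D(3): 3+7=10 → K
S(18): 18+7=25 → Z
Q(16): 16+7=23 → X
Y(24): 24+7=31≡5 → F
W(22): 22+7=29≡3 → D

ZIEDOMKZXFD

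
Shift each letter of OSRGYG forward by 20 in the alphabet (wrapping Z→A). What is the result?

IMLASA

O(14): 14+20=34≡8 → I
S(18): 18+20=38≡12 → M
R(17): 17+20=37≡11 → L
G(6): 6+20=26≡0 → A
Y(24): 24+20=44≡18 → S
G(6): 6+20=26≡0 → A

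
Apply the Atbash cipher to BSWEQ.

YHDVJ

B(1) → Y(24)
S(18) → H(7)
W(22) → D(3)
E(4) → V(21)
Q(16) → J(9)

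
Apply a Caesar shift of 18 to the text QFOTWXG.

Q(16): 16+18=34≡8 → I
F(5): 5+18=23 → X
O(14): 14+18=32≡6 → G
T(19): 19+18=37≡11 → L
W(22): 22+18=40≡14 → O
X(23): 23+18=41≡15 → P
G(6): 6+18=24 → Y

IXGLOPY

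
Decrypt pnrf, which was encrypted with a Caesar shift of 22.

p(15): 15−22=-7≡19 → t
n(13): 13−22=-9≡17 → r
r(17): 17−22=-5≡21 → v
f(5): 5−22=-17≡9 → j

trvj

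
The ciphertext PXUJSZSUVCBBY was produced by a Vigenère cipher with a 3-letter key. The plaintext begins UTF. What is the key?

VEP

Subtract each crib letter from the matching ciphertext letter (mod 26):
P(15)−U(20)=-5≡21 → V
X(23)−T(19)=4 → E
U(20)−F(5)=15 → P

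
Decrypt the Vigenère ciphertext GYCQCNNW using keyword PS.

RGNYNVYE

Repeat the key across the ciphertext: PSPSPSPS
G(6)−P(15): -9≡17 → R
Y(24)−S(18): 6 → G
C(2)−P(15): -13≡13 → N
Q(16)−S(18): -2≡24 → Y
C(2)−P(15): -13≡13 → N
N(13)−S(18): -5≡21 → V
N(13)−P(15): -2≡24 → Y
W(22)−S(18): 4 → E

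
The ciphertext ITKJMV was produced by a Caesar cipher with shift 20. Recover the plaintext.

I(8): 8−20=-12≡14 → O
T(19): 19−20=-1≡25 → Z
K(10): 10−20=-10≡16 → Q
J(9): 9−20=-11≡15 → P
M(12): 12−20=-8≡18 → S
V(21): 21−20=1 → B

OZQPSB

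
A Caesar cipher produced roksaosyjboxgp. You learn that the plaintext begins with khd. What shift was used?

7

From the crib: r(17)−k(10)=7, so the shift is 7.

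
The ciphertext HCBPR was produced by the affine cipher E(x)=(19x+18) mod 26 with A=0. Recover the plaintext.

JGVTP

The inverse of 19 mod 26 is 11, since 19·11=209≡1. Apply D(y)=11·(y−18) mod 26:
H(7): 11·(7−18)=-121≡9 → J
C(2): 11·(2−18)=-176≡6 → G
B(1): 11·(1−18)=-187≡21 → V
P(15): 11·(15−18)=-33≡19 → T
R(17): 11·(17−18)=-11≡15 → P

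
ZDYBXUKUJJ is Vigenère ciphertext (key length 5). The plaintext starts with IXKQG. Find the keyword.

Subtract each crib letter from the matching ciphertext letter (mod 26):
Z(25)−I(8)=17 → R
D(3)−X(23)=-20≡6 → G
Y(24)−K(10)=14 → O
B(1)−Q(16)=-15≡11 → L
X(23)−G(6)=17 → R

RGOLR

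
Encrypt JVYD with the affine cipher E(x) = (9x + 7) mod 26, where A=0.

KOPI

J(9): 9·9+7=88≡10 → K
V(21): 9·21+7=196≡14 → O
Y(24): 9·24+7=223≡15 → P
D(3): 9·3+7=34≡8 → I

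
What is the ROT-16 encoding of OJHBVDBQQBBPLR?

O(14): 14+16=30≡4 → E
J(9): 9+16=25 → Z
H(7): 7+16=23 → X
B(1): 1+16=17 → R
V(21): 21+16=37≡11 → L
D(3): 3+16=19 → T
B(1): 1+16=17 → R
Q(16): 16+16=32≡6 → G
Q(16): 16+16=32≡6 → G
B(1): 1+16=17 → R
B(1): 1+16=17 → R
P(15): 15+16=31≡5 → F
L(11): 11+16=27≡1 → B
R(17): 17+16=33≡7 → H

EZXRLTRGGRRFBH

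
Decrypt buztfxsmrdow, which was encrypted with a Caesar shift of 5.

b(1): 1−5=-4≡22 → w
u(20): 20−5=15 → p
z(25): 25−5=20 → u
t(19): 19−5=14 → o
f(5): 5−5=0 → a
x(23): 23−5=18 → s
s(18): 18−5=13 → n
m(12): 12−5=7 → h
r(17): 17−5=12 → m
d(3): 3−5=-2≡24 → y
o(14): 14−5=9 → j
w(22): 22−5=17 → r

wpuoasnhmyjr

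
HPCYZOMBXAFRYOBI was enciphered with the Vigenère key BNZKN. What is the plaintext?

Repeat the key across the ciphertext: BNZKNBNZKNBNZKNB
H(7)−B(1): 6 → G
P(15)−N(13): 2 → C
C(2)−Z(25): -23≡3 → D
Y(24)−K(10): 14 → O
Z(25)−N(13): 12 → M
O(14)−B(1): 13 → N
M(12)−N(13): -1≡25 → Z
B(1)−Z(25): -24≡2 → C
X(23)−K(10): 13 → N
A(0)−N(13): -13≡13 → N
F(5)−B(1): 4 → E
R(17)−N(13): 4 → E
Y(24)−Z(25): -1≡25 → Z
O(14)−K(10): 4 → E
B(1)−N(13): -12≡14 → O
I(8)−B(1): 7 → H

GCDOMNZCNNEEZEOH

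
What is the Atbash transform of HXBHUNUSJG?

H(7) → S(18)
X(23) → C(2)
B(1) → Y(24)
H(7) → S(18)
U(20) → F(5)
N(13) → M(12)
U(20) → F(5)
S(18) → H(7)
J(9) → Q(16)
G(6) → T(19)

SCYSFMFHQT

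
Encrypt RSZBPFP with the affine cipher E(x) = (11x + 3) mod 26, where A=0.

ITSOMGM

R(17): 11·17+3=190≡8 → I
S(18): 11·18+3=201≡19 → T
Z(25): 11·25+3=278≡18 → S
B(1): 11·1+3=14 → O
P(15): 11·15+3=168≡12 → M
F(5): 11·5+3=58≡6 → G
P(15): 11·15+3=168≡12 → M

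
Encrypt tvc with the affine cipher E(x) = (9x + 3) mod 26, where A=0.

t(19): 9·19+3=174≡18 → s
v(21): 9·21+3=192≡10 → k
c(2): 9·2+3=21 → v

skv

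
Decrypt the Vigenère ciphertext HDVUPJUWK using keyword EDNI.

DAIMLGHOG

Repeat the key across the ciphertext: EDNIEDNIE
H(7)−E(4): 3 → D
D(3)−D(3): 0 → A
V(21)−N(13): 8 → I
U(20)−I(8): 12 → M
P(15)−E(4): 11 → L
J(9)−D(3): 6 → G
U(20)−N(13): 7 → H
W(22)−I(8): 14 → O
K(10)−E(4): 6 → G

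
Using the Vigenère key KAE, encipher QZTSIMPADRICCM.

Repeat the key across the message: KAEKAEKAEKAEKA
Q(16)+K(10): 26≡0 → A
Z(25)+A(0): 25 → Z
T(19)+E(4): 23 → X
S(18)+K(10): 28≡2 → C
I(8)+A(0): 8 → I
M(12)+E(4): 16 → Q
P(15)+K(10): 25 → Z
A(0)+A(0): 0 → A
D(3)+E(4): 7 → H
R(17)+K(10): 27≡1 → B
I(8)+A(0): 8 → I
C(2)+E(4): 6 → G
C(2)+K(10): 12 → M
M(12)+A(0): 12 → M

AZXCIQZAHBIGMM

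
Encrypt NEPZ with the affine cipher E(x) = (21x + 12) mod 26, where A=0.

N(13): 21·13+12=285≡25 → Z
E(4): 21·4+12=96≡18 → S
P(15): 21·15+12=327≡15 → P
Z(25): 21·25+12=537≡17 → R

ZSPR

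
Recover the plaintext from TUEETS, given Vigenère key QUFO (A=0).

Repeat the key across the ciphertext: QUFOQU
T(19)−Q(16): 3 → D
U(20)−U(20): 0 → A
E(4)−F(5): -1≡25 → Z
E(4)−O(14): -10≡16 → Q
T(19)−Q(16): 3 → D
S(18)−U(20): -2≡24 → Y

DAZQDY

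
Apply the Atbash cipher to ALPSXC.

A(0) → Z(25)
L(11) → O(14)
P(15) → K(10)
S(18) → H(7)
X(23) → C(2)
C(2) → X(23)

ZOKHCX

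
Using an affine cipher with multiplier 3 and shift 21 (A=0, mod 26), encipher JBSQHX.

J(9): 3·9+21=48≡22 → W
B(1): 3·1+21=24 → Y
S(18): 3·18+21=75≡23 → X
Q(16): 3·16+21=69≡17 → R
H(7): 3·7+21=42≡16 → Q
X(23): 3·23+21=90≡12 → M

WYXRQM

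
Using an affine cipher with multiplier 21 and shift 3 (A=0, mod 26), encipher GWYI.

G(6): 21·6+3=129≡25 → Z
W(22): 21·22+3=465≡23 → X
Y(24): 21·24+3=507≡13 → N
I(8): 21·8+3=171≡15 → P

ZXNP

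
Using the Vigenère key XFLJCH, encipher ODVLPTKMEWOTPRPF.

Repeat the key across the message: XFLJCHXFLJCHXFLJ
O(14)+X(23): 37≡11 → L
D(3)+F(5): 8 → I
V(21)+L(11): 32≡6 → G
L(11)+J(9): 20 → U
P(15)+C(2): 17 → R
T(19)+H(7): 26≡0 → A
K(10)+X(23): 33≡7 → H
M(12)+F(5): 17 → R
E(4)+L(11): 15 → P
W(22)+J(9): 31≡5 → F
O(14)+C(2): 16 → Q
T(19)+H(7): 26≡0 → A
P(15)+X(23): 38≡12 → M
R(17)+F(5): 22 → W
P(15)+L(11): 26≡0 → A
F(5)+J(9): 14 → O

LIGURAHRPFQAMWAO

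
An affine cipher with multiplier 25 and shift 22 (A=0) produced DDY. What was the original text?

The inverse of 25 mod 26 is 25, since 25·25=625≡1. Apply D(y)=25·(y−22) mod 26:
D(3): 25·(3−22)=-475≡19 → T
D(3): 25·(3−22)=-475≡19 → T
Y(24): 25·(24−22)=50≡24 → Y

TTY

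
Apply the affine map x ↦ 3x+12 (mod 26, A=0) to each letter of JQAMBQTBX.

J(9): 3·9+12=39≡13 → N
Q(16): 3·16+12=60≡8 → I
A(0): 3·0+12=12 → M
M(12): 3·12+12=48≡22 → W
B(1): 3·1+12=15 → P
Q(16): 3·16+12=60≡8 → I
T(19): 3·19+12=69≡17 → R
B(1): 3·1+12=15 → P
X(23): 3·23+12=81≡3 → D

NIMWPIRPD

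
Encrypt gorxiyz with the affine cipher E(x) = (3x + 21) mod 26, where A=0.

g(6): 3·6+21=39≡13 → n
o(14): 3·14+21=63≡11 → l
r(17): 3·17+21=72≡20 → u
x(23): 3·23+21=90≡12 → m
i(8): 3·8+21=45≡19 → t
y(24): 3·24+21=93≡15 → p
z(25): 3·25+21=96≡18 → s

nlumtps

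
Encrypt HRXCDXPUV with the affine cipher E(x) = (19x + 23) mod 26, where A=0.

AISJCSWNG

H(7): 19·7+23=156≡0 → A
R(17): 19·17+23=346≡8 → I
X(23): 19·23+23=460≡18 → S
C(2): 19·2+23=61≡9 → J
D(3): 19·3+23=80≡2 → C
X(23): 19·23+23=460≡18 → S
P(15): 19·15+23=308≡22 → W
U(20): 19·20+23=403≡13 → N
V(21): 19·21+23=422≡6 → G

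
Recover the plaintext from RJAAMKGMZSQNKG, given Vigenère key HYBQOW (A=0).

KLZKYOZOYCCRDI

Repeat the key across the ciphertext: HYBQOWHYBQOWHY
R(17)−H(7): 10 → K
J(9)−Y(24): -15≡11 → L
A(0)−B(1): -1≡25 → Z
A(0)−Q(16): -16≡10 → K
M(12)−O(14): -2≡24 → Y
K(10)−W(22): -12≡14 → O
G(6)−H(7): -1≡25 → Z
M(12)−Y(24): -12≡14 → O
Z(25)−B(1): 24 → Y
S(18)−Q(16): 2 → C
Q(16)−O(14): 2 → C
N(13)−W(22): -9≡17 → R
K(10)−H(7): 3 → D
G(6)−Y(24): -18≡8 → I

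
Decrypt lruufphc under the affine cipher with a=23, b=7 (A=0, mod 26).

qonnsgat

The inverse of 23 mod 26 is 17, since 23·17=391≡1. Apply D(y)=17·(y−7) mod 26:
l(11): 17·(11−7)=68≡16 → q
r(17): 17·(17−7)=170≡14 → o
u(20): 17·(20−7)=221≡13 → n
u(20): 17·(20−7)=221≡13 → n
f(5): 17·(5−7)=-34≡18 → s
p(15): 17·(15−7)=136≡6 → g
h(7): 17·(7−7)=0 → a
c(2): 17·(2−7)=-85≡19 → t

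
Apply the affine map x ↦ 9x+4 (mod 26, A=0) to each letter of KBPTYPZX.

QNJTMJVD

K(10): 9·10+4=94≡16 → Q
B(1): 9·1+4=13 → N
P(15): 9·15+4=139≡9 → J
T(19): 9·19+4=175≡19 → T
Y(24): 9·24+4=220≡12 → M
P(15): 9·15+4=139≡9 → J
Z(25): 9·25+4=229≡21 → V
X(23): 9·23+4=211≡3 → D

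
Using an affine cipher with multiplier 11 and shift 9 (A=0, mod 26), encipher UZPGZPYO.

VYSXYSNH

U(20): 11·20+9=229≡21 → V
Z(25): 11·25+9=284≡24 → Y
P(15): 11·15+9=174≡18 → S
G(6): 11·6+9=75≡23 → X
Z(25): 11·25+9=284≡24 → Y
P(15): 11·15+9=174≡18 → S
Y(24): 11·24+9=273≡13 → N
O(14): 11·14+9=163≡7 → H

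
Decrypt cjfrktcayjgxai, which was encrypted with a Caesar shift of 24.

c(2): 2−24=-22≡4 → e
j(9): 9−24=-15≡11 → l
f(5): 5−24=-19≡7 → h
r(17): 17−24=-7≡19 → t
k(10): 10−24=-14≡12 → m
t(19): 19−24=-5≡21 → v
c(2): 2−24=-22≡4 → e
a(0): 0−24=-24≡2 → c
y(24): 24−24=0 → a
j(9): 9−24=-15≡11 → l
g(6): 6−24=-18≡8 → i
x(23): 23−24=-1≡25 → z
a(0): 0−24=-24≡2 → c
i(8): 8−24=-16≡10 → k

elhtmvecalizck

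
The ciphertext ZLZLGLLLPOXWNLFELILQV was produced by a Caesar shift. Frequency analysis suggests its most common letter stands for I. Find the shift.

The most frequent ciphertext letter is L (appears 8 times).
L is position 11; I is position 8.
Shift = 3.

3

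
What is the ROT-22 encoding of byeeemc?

b(1): 1+22=23 → x
y(24): 24+22=46≡20 → u
e(4): 4+22=26≡0 → a
e(4): 4+22=26≡0 → a
e(4): 4+22=26≡0 → a
m(12): 12+22=34≡8 → i
c(2): 2+22=24 → y

xuaaaiy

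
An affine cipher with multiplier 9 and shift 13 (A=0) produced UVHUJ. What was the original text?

The inverse of 9 mod 26 is 3, since 9·3=27≡1. Apply D(y)=3·(y−13) mod 26:
U(20): 3·(20−13)=21 → V
V(21): 3·(21−13)=24 → Y
H(7): 3·(7−13)=-18≡8 → I
U(20): 3·(20−13)=21 → V
J(9): 3·(9−13)=-12≡14 → O

VYIVO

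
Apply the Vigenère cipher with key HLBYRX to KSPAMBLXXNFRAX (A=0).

RDQYDYSIYLWOHI

Repeat the key across the message: HLBYRXHLBYRXHL
K(10)+H(7): 17 → R
S(18)+L(11): 29≡3 → D
P(15)+B(1): 16 → Q
A(0)+Y(24): 24 → Y
M(12)+R(17): 29≡3 → D
B(1)+X(23): 24 → Y
L(11)+H(7): 18 → S
X(23)+L(11): 34≡8 → I
X(23)+B(1): 24 → Y
N(13)+Y(24): 37≡11 → L
F(5)+R(17): 22 → W
R(17)+X(23): 40≡14 → O
A(0)+H(7): 7 → H
X(23)+L(11): 34≡8 → I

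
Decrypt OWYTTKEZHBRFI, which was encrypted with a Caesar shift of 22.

SACXXOIDLFVJM

O(14): 14−22=-8≡18 → S
W(22): 22−22=0 → A
Y(24): 24−22=2 → C
T(19): 19−22=-3≡23 → X
T(19): 19−22=-3≡23 → X
K(10): 10−22=-12≡14 → O
E(4): 4−22=-18≡8 → I
Z(25): 25−22=3 → D
H(7): 7−22=-15≡11 → L
B(1): 1−22=-21≡5 → F
R(17): 17−22=-5≡21 → V
F(5): 5−22=-17≡9 → J
I(8): 8−22=-14≡12 → M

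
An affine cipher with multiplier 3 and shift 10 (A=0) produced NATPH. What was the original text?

The inverse of 3 mod 26 is 9, since 3·9=27≡1. Apply D(y)=9·(y−10) mod 26:
N(13): 9·(13−10)=27≡1 → B
A(0): 9·(0−10)=-90≡14 → O
T(19): 9·(19−10)=81≡3 → D
P(15): 9·(15−10)=45≡19 → T
H(7): 9·(7−10)=-27≡25 → Z

BODTZ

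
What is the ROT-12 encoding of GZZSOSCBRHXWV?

G(6): 6+12=18 → S
Z(25): 25+12=37≡11 → L
Z(25): 25+12=37≡11 → L
S(18): 18+12=30≡4 → E
O(14): 14+12=26≡0 → A
S(18): 18+12=30≡4 → E
C(2): 2+12=14 → O
B(1): 1+12=13 → N
R(17): 17+12=29≡3 → D
H(7): 7+12=19 → T
X(23): 23+12=35≡9 → J
W(22): 22+12=34≡8 → I
V(21): 21+12=33≡7 → H

SLLEAEONDTJIH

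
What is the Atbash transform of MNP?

NMK

M(12) → N(13)
N(13) → M(12)
P(15) → K(10)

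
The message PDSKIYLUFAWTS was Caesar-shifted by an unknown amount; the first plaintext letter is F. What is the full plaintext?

FTIAYOBKVQMJI

From the crib: P(15)−F(5)=10, so the shift is 10.
Subtract 10 from each ciphertext letter:
P(15): 15−10=5 → F
D(3): 3−10=-7≡19 → T
S(18): 18−10=8 → I
K(10): 10−10=0 → A
I(8): 8−10=-2≡24 → Y
Y(24): 24−10=14 → O
L(11): 11−10=1 → B
U(20): 20−10=10 → K
F(5): 5−10=-5≡21 → V
A(0): 0−10=-10≡16 → Q
W(22): 22−10=12 → M
T(19): 19−10=9 → J
S(18): 18−10=8 → I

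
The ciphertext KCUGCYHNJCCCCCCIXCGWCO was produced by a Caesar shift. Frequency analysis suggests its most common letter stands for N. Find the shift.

15

The most frequent ciphertext letter is C (appears 10 times).
C is position 2; N is position 13.
Shift = -11≡15.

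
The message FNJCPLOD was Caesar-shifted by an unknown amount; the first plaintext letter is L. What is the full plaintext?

From the crib: F(5)−L(11)=-6≡20, so the shift is 20.
Subtract 20 from each ciphertext letter:
F(5): 5−20=-15≡11 → L
N(13): 13−20=-7≡19 → T
J(9): 9−20=-11≡15 → P
C(2): 2−20=-18≡8 → I
P(15): 15−20=-5≡21 → V
L(11): 11−20=-9≡17 → R
O(14): 14−20=-6≡20 → U
D(3): 3−20=-17≡9 → J

LTPIVRUJ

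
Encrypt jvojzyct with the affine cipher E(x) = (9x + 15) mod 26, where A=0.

j(9): 9·9+15=96≡18 → s
v(21): 9·21+15=204≡22 → w
o(14): 9·14+15=141≡11 → l
j(9): 9·9+15=96≡18 → s
z(25): 9·25+15=240≡6 → g
y(24): 9·24+15=231≡23 → x
c(2): 9·2+15=33≡7 → h
t(19): 9·19+15=186≡4 → e

swlsgxhe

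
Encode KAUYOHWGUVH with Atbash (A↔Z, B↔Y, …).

K(10) → P(15)
A(0) → Z(25)
U(20) → F(5)
Y(24) → B(1)
O(14) → L(11)
H(7) → S(18)
W(22) → D(3)
G(6) → T(19)
U(20) → F(5)
V(21) → E(4)
H(7) → S(18)

PZFBLSDTFES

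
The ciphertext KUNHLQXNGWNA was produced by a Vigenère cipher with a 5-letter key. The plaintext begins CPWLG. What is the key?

IFRWF

Subtract each crib letter from the matching ciphertext letter (mod 26):
K(10)−C(2)=8 → I
U(20)−P(15)=5 → F
N(13)−W(22)=-9≡17 → R
H(7)−L(11)=-4≡22 → W
L(11)−G(6)=5 → F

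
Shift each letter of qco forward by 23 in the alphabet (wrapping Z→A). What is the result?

q(16): 16+23=39≡13 → n
c(2): 2+23=25 → z
o(14): 14+23=37≡11 → l

nzl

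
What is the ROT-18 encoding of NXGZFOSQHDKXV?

FPYRXGKIZVCPN

N(13): 13+18=31≡5 → F
X(23): 23+18=41≡15 → P
G(6): 6+18=24 → Y
Z(25): 25+18=43≡17 → R
F(5): 5+18=23 → X
O(14): 14+18=32≡6 → G
S(18): 18+18=36≡10 → K
Q(16): 16+18=34≡8 → I
H(7): 7+18=25 → Z
D(3): 3+18=21 → V
K(10): 10+18=28≡2 → C
X(23): 23+18=41≡15 → P
V(21): 21+18=39≡13 → N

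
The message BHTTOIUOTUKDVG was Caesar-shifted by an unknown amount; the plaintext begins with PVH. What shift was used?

From the crib: B(1)−P(15)=-14≡12, so the shift is 12.

12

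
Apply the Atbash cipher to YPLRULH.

BKOIFOS

Y(24) → B(1)
P(15) → K(10)
L(11) → O(14)
R(17) → I(8)
U(20) → F(5)
L(11) → O(14)
H(7) → S(18)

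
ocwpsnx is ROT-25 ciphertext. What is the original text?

pdxqtoy

o(14): 14−25=-11≡15 → p
c(2): 2−25=-23≡3 → d
w(22): 22−25=-3≡23 → x
p(15): 15−25=-10≡16 → q
s(18): 18−25=-7≡19 → t
n(13): 13−25=-12≡14 → o
x(23): 23−25=-2≡24 → y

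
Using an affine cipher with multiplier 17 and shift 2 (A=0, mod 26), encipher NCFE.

PKJS

N(13): 17·13+2=223≡15 → P
C(2): 17·2+2=36≡10 → K
F(5): 17·5+2=87≡9 → J
E(4): 17·4+2=70≡18 → S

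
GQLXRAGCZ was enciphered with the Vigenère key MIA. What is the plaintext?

UILLJAUUZ

Repeat the key across the ciphertext: MIAMIAMIA
G(6)−M(12): -6≡20 → U
Q(16)−I(8): 8 → I
L(11)−A(0): 11 → L
X(23)−M(12): 11 → L
R(17)−I(8): 9 → J
A(0)−A(0): 0 → A
G(6)−M(12): -6≡20 → U
C(2)−I(8): -6≡20 → U
Z(25)−A(0): 25 → Z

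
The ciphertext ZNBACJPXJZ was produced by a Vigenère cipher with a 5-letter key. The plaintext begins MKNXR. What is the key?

NDODL

Subtract each crib letter from the matching ciphertext letter (mod 26):
Z(25)−M(12)=13 → N
N(13)−K(10)=3 → D
B(1)−N(13)=-12≡14 → O
A(0)−X(23)=-23≡3 → D
C(2)−R(17)=-15≡11 → L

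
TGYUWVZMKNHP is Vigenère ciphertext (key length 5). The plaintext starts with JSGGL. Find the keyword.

KOSOL

Subtract each crib letter from the matching ciphertext letter (mod 26):
T(19)−J(9)=10 → K
G(6)−S(18)=-12≡14 → O
Y(24)−G(6)=18 → S
U(20)−G(6)=14 → O
W(22)−L(11)=11 → L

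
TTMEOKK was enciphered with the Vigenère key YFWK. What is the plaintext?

Repeat the key across the ciphertext: YFWKYFW
T(19)−Y(24): -5≡21 → V
T(19)−F(5): 14 → O
M(12)−W(22): -10≡16 → Q
E(4)−K(10): -6≡20 → U
O(14)−Y(24): -10≡16 → Q
K(10)−F(5): 5 → F
K(10)−W(22): -12≡14 → O

VOQUQFO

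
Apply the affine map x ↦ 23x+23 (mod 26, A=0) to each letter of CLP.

RQE

C(2): 23·2+23=69≡17 → R
L(11): 23·11+23=276≡16 → Q
P(15): 23·15+23=368≡4 → E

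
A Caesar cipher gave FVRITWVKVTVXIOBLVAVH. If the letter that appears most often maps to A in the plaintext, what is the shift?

21

The most frequent ciphertext letter is V (appears 6 times).
V is position 21; A is position 0.
Shift = 21.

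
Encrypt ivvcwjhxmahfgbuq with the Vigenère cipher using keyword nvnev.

Repeat the key across the message: nvnevnvnevnvnevn
i(8)+n(13): 21 → v
v(21)+v(21): 42≡16 → q
v(21)+n(13): 34≡8 → i
c(2)+e(4): 6 → g
w(22)+v(21): 43≡17 → r
j(9)+n(13): 22 → w
h(7)+v(21): 28≡2 → c
x(23)+n(13): 36≡10 → k
m(12)+e(4): 16 → q
a(0)+v(21): 21 → v
h(7)+n(13): 20 → u
f(5)+v(21): 26≡0 → a
g(6)+n(13): 19 → t
b(1)+e(4): 5 → f
u(20)+v(21): 41≡15 → p
q(16)+n(13): 29≡3 → d

vqigrwckqvuatfpd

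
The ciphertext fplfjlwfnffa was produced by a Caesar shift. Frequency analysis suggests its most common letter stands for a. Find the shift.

5

The most frequent ciphertext letter is f (appears 5 times).
f is position 5; a is position 0.
Shift = 5.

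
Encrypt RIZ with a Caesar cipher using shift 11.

R(17): 17+11=28≡2 → C
I(8): 8+11=19 → T
Z(25): 25+11=36≡10 → K

CTK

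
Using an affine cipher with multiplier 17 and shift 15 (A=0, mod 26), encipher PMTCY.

KLAXH

P(15): 17·15+15=270≡10 → K
M(12): 17·12+15=219≡11 → L
T(19): 17·19+15=338≡0 → A
C(2): 17·2+15=49≡23 → X
Y(24): 17·24+15=423≡7 → H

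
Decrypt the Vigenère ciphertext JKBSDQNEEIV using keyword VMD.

Repeat the key across the ciphertext: VMDVMDVMDVM
J(9)−V(21): -12≡14 → O
K(10)−M(12): -2≡24 → Y
B(1)−D(3): -2≡24 → Y
S(18)−V(21): -3≡23 → X
D(3)−M(12): -9≡17 → R
Q(16)−D(3): 13 → N
N(13)−V(21): -8≡18 → S
E(4)−M(12): -8≡18 → S
E(4)−D(3): 1 → B
I(8)−V(21): -13≡13 → N
V(21)−M(12): 9 → J

OYYXRNSSBNJ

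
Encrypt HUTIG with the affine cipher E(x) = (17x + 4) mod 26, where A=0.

TGPKC

H(7): 17·7+4=123≡19 → T
U(20): 17·20+4=344≡6 → G
T(19): 17·19+4=327≡15 → P
I(8): 17·8+4=140≡10 → K
G(6): 17·6+4=106≡2 → C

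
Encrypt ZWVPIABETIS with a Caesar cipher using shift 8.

HEDXQIJMBQA

Z(25): 25+8=33≡7 → H
W(22): 22+8=30≡4 → E
V(21): 21+8=29≡3 → D
P(15): 15+8=23 → X
I(8): 8+8=16 → Q
A(0): 0+8=8 → I
B(1): 1+8=9 → J
E(4): 4+8=12 → M
T(19): 19+8=27≡1 → B
I(8): 8+8=16 → Q
S(18): 18+8=26≡0 → A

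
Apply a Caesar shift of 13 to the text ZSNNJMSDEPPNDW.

MFAAWZFQRCCAQJ

Z(25): 25+13=38≡12 → M
S(18): 18+13=31≡5 → F
N(13): 13+13=26≡0 → A
N(13): 13+13=26≡0 → A
J(9): 9+13=22 → W
M(12): 12+13=25 → Z
S(18): 18+13=31≡5 → F
D(3): 3+13=16 → Q
E(4): 4+13=17 → R
P(15): 15+13=28≡2 → C
P(15): 15+13=28≡2 → C
N(13): 13+13=26≡0 → A
D(3): 3+13=16 → Q
W(22): 22+13=35≡9 → J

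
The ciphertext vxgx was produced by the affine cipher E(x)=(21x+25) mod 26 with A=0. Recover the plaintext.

The inverse of 21 mod 26 is 5, since 21·5=105≡1. Apply D(y)=5·(y−25) mod 26:
v(21): 5·(21−25)=-20≡6 → g
x(23): 5·(23−25)=-10≡16 → q
g(6): 5·(6−25)=-95≡9 → j
x(23): 5·(23−25)=-10≡16 → q

gqjq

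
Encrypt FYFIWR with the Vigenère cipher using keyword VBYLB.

Repeat the key across the message: VBYLBV
F(5)+V(21): 26≡0 → A
Y(24)+B(1): 25 → Z
F(5)+Y(24): 29≡3 → D
I(8)+L(11): 19 → T
W(22)+B(1): 23 → X
R(17)+V(21): 38≡12 → M

AZDTXM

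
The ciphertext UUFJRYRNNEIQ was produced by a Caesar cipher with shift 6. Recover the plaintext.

OOZDLSLHHYCK

U(20): 20−6=14 → O
U(20): 20−6=14 → O
F(5): 5−6=-1≡25 → Z
J(9): 9−6=3 → D
R(17): 17−6=11 → L
Y(24): 24−6=18 → S
R(17): 17−6=11 → L
N(13): 13−6=7 → H
N(13): 13−6=7 → H
E(4): 4−6=-2≡24 → Y
I(8): 8−6=2 → C
Q(16): 16−6=10 → K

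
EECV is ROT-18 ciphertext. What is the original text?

E(4): 4−18=-14≡12 → M
E(4): 4−18=-14≡12 → M
C(2): 2−18=-16≡10 → K
V(21): 21−18=3 → D

MMKD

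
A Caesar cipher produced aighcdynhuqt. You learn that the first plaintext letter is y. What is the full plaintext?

From the crib: a(0)−y(24)=-24≡2, so the shift is 2.
Subtract 2 from each ciphertext letter:
a(0): 0−2=-2≡24 → y
i(8): 8−2=6 → g
g(6): 6−2=4 → e
h(7): 7−2=5 → f
c(2): 2−2=0 → a
d(3): 3−2=1 → b
y(24): 24−2=22 → w
n(13): 13−2=11 → l
h(7): 7−2=5 → f
u(20): 20−2=18 → s
q(16): 16−2=14 → o
t(19): 19−2=17 → r

ygefabwlfsor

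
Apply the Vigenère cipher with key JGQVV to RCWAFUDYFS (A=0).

Repeat the key across the message: JGQVVJGQVV
R(17)+J(9): 26≡0 → A
C(2)+G(6): 8 → I
W(22)+Q(16): 38≡12 → M
A(0)+V(21): 21 → V
F(5)+V(21): 26≡0 → A
U(20)+J(9): 29≡3 → D
D(3)+G(6): 9 → J
Y(24)+Q(16): 40≡14 → O
F(5)+V(21): 26≡0 → A
S(18)+V(21): 39≡13 → N

AIMVADJOAN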